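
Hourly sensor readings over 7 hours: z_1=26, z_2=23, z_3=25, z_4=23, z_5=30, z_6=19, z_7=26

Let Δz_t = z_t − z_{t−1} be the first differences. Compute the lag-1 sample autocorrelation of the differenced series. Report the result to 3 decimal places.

-0.754

First differences Δz: -3, 2, -2, 7, -11, 7
Mean of differences = 0.0000
Numerator Σ(Δz_t−Δz̄)(Δz_{t+1}−Δz̄) = -178.0000
Denominator Σ(Δz_t−Δz̄)² = 236.0000
r_1(Δz) = -178.0000 / 236.0000 = -0.754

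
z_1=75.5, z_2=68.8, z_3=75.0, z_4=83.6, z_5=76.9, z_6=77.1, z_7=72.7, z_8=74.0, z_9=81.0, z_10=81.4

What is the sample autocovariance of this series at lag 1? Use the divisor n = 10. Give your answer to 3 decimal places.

2.998

Mean z̄ = (75.5 + 68.8 + 75.0 + 83.6 + 76.9 + 77.1 + 72.7 + 74.0 + 81.0 + 81.4)/10 = 76.6000
Σ_{t=1}^{9}(z_t−z̄)(z_{t+1}−z̄) = 29.9800
γ_1 = 29.9800 / 10 = 2.998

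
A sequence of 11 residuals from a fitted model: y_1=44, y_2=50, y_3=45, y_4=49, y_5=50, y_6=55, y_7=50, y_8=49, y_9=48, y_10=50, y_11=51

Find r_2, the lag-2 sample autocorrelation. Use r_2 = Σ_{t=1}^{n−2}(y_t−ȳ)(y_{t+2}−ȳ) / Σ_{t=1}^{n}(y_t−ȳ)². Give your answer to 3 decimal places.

Mean ȳ = (44 + 50 + 45 + 49 + 50 + 55 + 50 + 49 + 48 + 50 + 51)/11 = 49.1818
Numerator Σ_{t=1}^{9}(y_t−ȳ)(y_{t+2}−ȳ) = 13.3884
Denominator Σ(y_t−ȳ)² = 85.6364
r_2 = 13.3884 / 85.6364 = 0.156

0.156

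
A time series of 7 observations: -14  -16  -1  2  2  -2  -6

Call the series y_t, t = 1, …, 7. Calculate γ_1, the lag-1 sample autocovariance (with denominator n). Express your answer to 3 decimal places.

Mean ȳ = (-14 − 16 − 1 + 2 + 2 − 2 − 6)/7 = -5.0000
Deviations: -9.0000, -11.0000, 4.0000, 7.0000, 7.0000, 3.0000, -1.0000
Σ_{t=1}^{6}(y_t−ȳ)(y_{t+1}−ȳ) = 150.0000
γ_1 = 150.0000 / 7 = 21.429

21.429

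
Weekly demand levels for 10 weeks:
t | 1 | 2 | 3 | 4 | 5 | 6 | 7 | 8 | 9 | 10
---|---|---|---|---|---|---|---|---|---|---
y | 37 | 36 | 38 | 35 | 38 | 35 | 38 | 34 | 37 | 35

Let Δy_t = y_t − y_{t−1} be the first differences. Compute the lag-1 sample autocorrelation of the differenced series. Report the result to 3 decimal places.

-0.932

First differences Δy: -1, 2, -3, 3, -3, 3, -4, 3, -2
Mean of differences = -0.2222
Numerator Σ(Δy_t−Δȳ)(Δy_{t+1}−Δȳ) = -64.8272
Denominator Σ(Δy_t−Δȳ)² = 69.5556
r_1(Δy) = -64.8272 / 69.5556 = -0.932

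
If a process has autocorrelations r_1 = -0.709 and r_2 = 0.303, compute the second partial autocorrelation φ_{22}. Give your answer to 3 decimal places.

-0.402

φ_{22} = (r_2 − r_1²) / (1 − r_1²)
r_1² = (-0.709)² = 0.502681
Numerator = 0.303 − 0.5027 = -0.1997; denominator = 1 − 0.5027 = 0.4973
φ_{22} = -0.1997 / 0.4973 = -0.402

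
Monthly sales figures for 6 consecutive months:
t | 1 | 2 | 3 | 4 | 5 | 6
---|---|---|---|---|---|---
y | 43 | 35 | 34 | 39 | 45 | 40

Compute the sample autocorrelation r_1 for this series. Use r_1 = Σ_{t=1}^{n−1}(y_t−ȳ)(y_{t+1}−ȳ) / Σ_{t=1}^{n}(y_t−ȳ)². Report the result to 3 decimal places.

Mean ȳ = (43 + 35 + 34 + 39 + 45 + 40)/6 = 39.3333
Deviations from mean: 3.6667, -4.3333, -5.3333, -0.3333, 5.6667, 0.6667
Numerator Σ_{t=1}^{5}(y_t−ȳ)(y_{t+1}−ȳ) = 10.8889
Denominator Σ(y_t−ȳ)² = 93.3333
r_1 = 10.8889 / 93.3333 = 0.117

0.117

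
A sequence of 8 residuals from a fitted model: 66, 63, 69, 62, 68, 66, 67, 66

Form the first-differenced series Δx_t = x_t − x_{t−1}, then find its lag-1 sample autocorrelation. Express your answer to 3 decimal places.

First differences Δx: -3, 6, -7, 6, -2, 1, -1
Mean of differences = 0.0000
Numerator Σ(Δx_t−Δx̄)(Δx_{t+1}−Δx̄) = -117.0000
Denominator Σ(Δx_t−Δx̄)² = 136.0000
r_1(Δx) = -117.0000 / 136.0000 = -0.860

-0.860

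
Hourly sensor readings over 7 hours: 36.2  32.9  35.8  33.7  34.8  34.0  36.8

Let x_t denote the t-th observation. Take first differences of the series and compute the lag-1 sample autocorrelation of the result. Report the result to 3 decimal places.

-0.636

First differences Δx: -3.3, 2.9, -2.1, 1.1, -0.8, 2.8
Mean of differences = 0.1000
Numerator Σ(Δx_t−Δx̄)(Δx_{t+1}−Δx̄) = -21.2100
Denominator Σ(Δx_t−Δx̄)² = 33.3400
r_1(Δx) = -21.2100 / 33.3400 = -0.636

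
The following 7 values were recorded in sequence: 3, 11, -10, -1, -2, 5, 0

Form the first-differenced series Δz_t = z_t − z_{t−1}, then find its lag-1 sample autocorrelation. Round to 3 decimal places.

First differences Δz: 8, -21, 9, -1, 7, -5
Mean of differences = -0.5000
Numerator Σ(Δz_t−Δz̄)(Δz_{t+1}−Δz̄) = -411.2500
Denominator Σ(Δz_t−Δz̄)² = 659.5000
r_1(Δz) = -411.2500 / 659.5000 = -0.624

-0.624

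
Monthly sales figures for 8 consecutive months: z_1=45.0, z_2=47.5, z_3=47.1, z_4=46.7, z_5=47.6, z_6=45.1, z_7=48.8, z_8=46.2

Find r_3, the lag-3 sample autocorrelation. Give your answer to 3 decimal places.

Mean z̄ = (45.0 + 47.5 + 47.1 + 46.7 + 47.6 + 45.1 + 48.8 + 46.2)/8 = 46.7500
Deviations from mean: -1.7500, 0.7500, 0.3500, -0.0500, 0.8500, -1.6500, 2.0500, -0.5500
Σ(z_t−z̄)(z_{t+3}−z̄) = (0.0875) + (0.6375) + (-0.5775) + (-0.1025) + (-0.4675) = -0.4225
Denominator Σ(z_t−z̄)² = 11.7000
r_3 = -0.4225 / 11.7000 = -0.036

-0.036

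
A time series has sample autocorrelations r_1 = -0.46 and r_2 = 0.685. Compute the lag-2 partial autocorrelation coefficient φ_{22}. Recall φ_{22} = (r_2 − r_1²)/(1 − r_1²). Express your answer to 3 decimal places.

φ_{22} = (r_2 − r_1²) / (1 − r_1²)
r_1² = (-0.46)² = 0.2116
Numerator = 0.685 − 0.2116 = 0.4734; denominator = 1 − 0.2116 = 0.7884
φ_{22} = 0.4734 / 0.7884 = 0.600

0.600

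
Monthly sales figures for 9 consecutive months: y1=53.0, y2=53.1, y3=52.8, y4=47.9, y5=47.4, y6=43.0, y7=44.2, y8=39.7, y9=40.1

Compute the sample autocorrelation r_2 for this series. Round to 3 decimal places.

Mean ȳ = (53.0 + 53.1 + 52.8 + 47.9 + 47.4 + 43.0 + 44.2 + 39.7 + 40.1)/9 = 46.8000
Numerator Σ_{t=1}^{7}(y_t−ȳ)(y_{t+2}−ȳ) = 86.3900
Denominator Σ(y_t−ȳ)² = 232.2000
r_2 = 86.3900 / 232.2000 = 0.372

0.372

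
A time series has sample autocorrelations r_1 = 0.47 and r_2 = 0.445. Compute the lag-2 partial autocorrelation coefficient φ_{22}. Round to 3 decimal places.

0.288

φ_{22} = (r_2 − r_1²) / (1 − r_1²)
r_1² = (0.47)² = 0.2209
Numerator = 0.445 − 0.2209 = 0.2241; denominator = 1 − 0.2209 = 0.7791
φ_{22} = 0.2241 / 0.7791 = 0.288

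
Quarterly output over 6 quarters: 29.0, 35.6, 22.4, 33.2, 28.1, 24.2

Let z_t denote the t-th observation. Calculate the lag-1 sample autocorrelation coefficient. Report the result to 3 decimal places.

-0.546

Mean z̄ = (29.0 + 35.6 + 22.4 + 33.2 + 28.1 + 24.2)/6 = 28.7500
Deviations from mean: 0.2500, 6.8500, -6.3500, 4.4500, -0.6500, -4.5500
Numerator Σ_{t=1}^{5}(z_t−z̄)(z_{t+1}−z̄) = -69.9775
Denominator Σ(z_t−z̄)² = 128.2350
r_1 = -69.9775 / 128.2350 = -0.546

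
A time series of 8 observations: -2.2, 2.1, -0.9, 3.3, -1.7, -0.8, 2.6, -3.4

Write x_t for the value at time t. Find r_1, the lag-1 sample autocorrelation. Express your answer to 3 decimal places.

-0.565

Mean x̄ = (-2.2 + 2.1 − 0.9 + 3.3 − 1.7 − 0.8 + 2.6 − 3.4)/8 = -0.1250
Numerator Σ_{t=1}^{7}(x_t−x̄)(x_{t+1}−x̄) = -24.0906
Denominator Σ(x_t−x̄)² = 42.6750
r_1 = -24.0906 / 42.6750 = -0.565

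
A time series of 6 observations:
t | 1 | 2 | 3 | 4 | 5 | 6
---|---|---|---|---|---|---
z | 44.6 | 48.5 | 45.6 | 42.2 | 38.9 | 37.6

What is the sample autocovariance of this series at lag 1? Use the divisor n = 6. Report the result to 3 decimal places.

Mean z̄ = (44.6 + 48.5 + 45.6 + 42.2 + 38.9 + 37.6)/6 = 42.9000
Deviations: 1.7000, 5.6000, 2.7000, -0.7000, -4.0000, -5.3000
Σ_{t=1}^{5}(z_t−z̄)(z_{t+1}−z̄) = 46.7500
γ_1 = 46.7500 / 6 = 7.792

7.792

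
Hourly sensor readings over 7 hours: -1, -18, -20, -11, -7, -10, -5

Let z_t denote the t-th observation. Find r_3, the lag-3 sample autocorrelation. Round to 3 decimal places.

Mean z̄ = (-1 − 18 − 20 − 11 − 7 − 10 − 5)/7 = -10.2857
Numerator Σ_{t=1}^{4}(z_t−z̄)(z_{t+3}−z̄) = -38.5306
Denominator Σ(z_t−z̄)² = 279.4286
r_3 = -38.5306 / 279.4286 = -0.138

-0.138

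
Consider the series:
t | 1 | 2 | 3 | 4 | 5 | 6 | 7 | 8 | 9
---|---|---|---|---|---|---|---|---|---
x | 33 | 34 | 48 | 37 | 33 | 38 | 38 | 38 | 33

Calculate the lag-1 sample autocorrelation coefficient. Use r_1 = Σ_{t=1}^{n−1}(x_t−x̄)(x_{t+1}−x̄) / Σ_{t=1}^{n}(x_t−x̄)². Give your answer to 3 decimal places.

Mean x̄ = (33 + 34 + 48 + 37 + 33 + 38 + 38 + 38 + 33)/9 = 36.8889
Numerator Σ_{t=1}^{8}(x_t−x̄)(x_{t+1}−x̄) = -26.2346
Denominator Σ(x_t−x̄)² = 180.8889
r_1 = -26.2346 / 180.8889 = -0.145

-0.145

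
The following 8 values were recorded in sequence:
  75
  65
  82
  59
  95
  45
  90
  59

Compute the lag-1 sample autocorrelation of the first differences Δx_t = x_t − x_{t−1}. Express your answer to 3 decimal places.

First differences Δx: -10, 17, -23, 36, -50, 45, -31
Mean of differences = -2.2857
Numerator Σ(Δx_t−Δx̄)(Δx_{t+1}−Δx̄) = -6782.0816
Denominator Σ(Δx_t−Δx̄)² = 7663.4286
r_1(Δx) = -6782.0816 / 7663.4286 = -0.885

-0.885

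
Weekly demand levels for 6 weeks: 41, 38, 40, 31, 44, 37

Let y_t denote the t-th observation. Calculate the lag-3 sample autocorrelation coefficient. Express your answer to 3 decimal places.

-0.244

Mean ȳ = (41 + 38 + 40 + 31 + 44 + 37)/6 = 38.5000
Deviations from mean: 2.5000, -0.5000, 1.5000, -7.5000, 5.5000, -1.5000
Σ(y_t−ȳ)(y_{t+3}−ȳ) = (-18.7500) + (-2.7500) + (-2.2500) = -23.7500
Denominator Σ(y_t−ȳ)² = 97.5000
r_3 = -23.7500 / 97.5000 = -0.244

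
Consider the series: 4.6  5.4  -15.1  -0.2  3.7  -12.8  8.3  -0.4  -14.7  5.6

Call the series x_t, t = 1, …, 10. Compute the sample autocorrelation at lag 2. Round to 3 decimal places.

-0.325

Mean x̄ = (4.6 + 5.4 − 15.1 − 0.2 + 3.7 − 12.8 + 8.3 − 0.4 − 14.7 + 5.6)/10 = -1.5600
Numerator Σ_{t=1}^{8}(x_t−x̄)(x_{t+2}−x̄) = -242.8772
Denominator Σ(x_t−x̄)² = 748.0640
r_2 = -242.8772 / 748.0640 = -0.325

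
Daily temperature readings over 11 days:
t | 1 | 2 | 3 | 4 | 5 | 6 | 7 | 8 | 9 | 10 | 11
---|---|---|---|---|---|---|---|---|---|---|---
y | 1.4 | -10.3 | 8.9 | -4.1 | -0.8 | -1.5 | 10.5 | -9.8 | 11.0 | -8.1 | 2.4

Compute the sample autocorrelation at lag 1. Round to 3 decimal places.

Mean ȳ = (1.4 − 10.3 + 8.9 − 4.1 − 0.8 − 1.5 + 10.5 − 9.8 + 11.0 − 8.1 + 2.4)/11 = -0.0364
Numerator Σ_{t=1}^{10}(y_t−ȳ)(y_{t+1}−ȳ) = -473.2440
Denominator Σ(y_t−ȳ)² = 605.6055
r_1 = -473.2440 / 605.6055 = -0.781

-0.781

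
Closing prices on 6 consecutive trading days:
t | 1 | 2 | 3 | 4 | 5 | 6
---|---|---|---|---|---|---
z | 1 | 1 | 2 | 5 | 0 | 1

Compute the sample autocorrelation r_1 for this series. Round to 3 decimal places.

-0.203

Mean z̄ = (1 + 1 + 2 + 5 + 0 + 1)/6 = 1.6667
Deviations from mean: -0.6667, -0.6667, 0.3333, 3.3333, -1.6667, -0.6667
Σ(z_t−z̄)(z_{t+1}−z̄) = (0.4444) + (-0.2222) + (1.1111) + (-5.5556) + (1.1111) = -3.1111
Denominator Σ(z_t−z̄)² = 15.3333
r_1 = -3.1111 / 15.3333 = -0.203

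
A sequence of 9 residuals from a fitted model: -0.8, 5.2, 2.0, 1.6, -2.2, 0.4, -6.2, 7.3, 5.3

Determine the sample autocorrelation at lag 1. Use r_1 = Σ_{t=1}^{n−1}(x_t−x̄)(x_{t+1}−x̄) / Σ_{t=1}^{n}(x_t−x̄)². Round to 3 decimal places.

Mean x̄ = (-0.8 + 5.2 + 2.0 + 1.6 − 2.2 + 0.4 − 6.2 + 7.3 + 5.3)/9 = 1.4000
Numerator Σ_{t=1}^{8}(x_t−x̄)(x_{t+1}−x̄) = -17.3100
Denominator Σ(x_t−x̄)² = 141.4200
r_1 = -17.3100 / 141.4200 = -0.122

-0.122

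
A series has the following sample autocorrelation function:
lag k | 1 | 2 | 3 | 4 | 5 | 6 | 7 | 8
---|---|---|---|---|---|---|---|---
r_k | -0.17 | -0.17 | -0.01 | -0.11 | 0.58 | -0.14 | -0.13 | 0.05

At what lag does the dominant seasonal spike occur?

The largest autocorrelation is r_5 = 0.58; the remaining lags stay at or below 0.05.
The dominant spike at lag 5 indicates a seasonal period of 5.

5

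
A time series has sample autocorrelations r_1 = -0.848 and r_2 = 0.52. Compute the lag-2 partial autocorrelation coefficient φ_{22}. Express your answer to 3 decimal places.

-0.709

φ_{22} = (r_2 − r_1²) / (1 − r_1²)
r_1² = (-0.848)² = 0.719104
Numerator = 0.52 − 0.7191 = -0.1991; denominator = 1 − 0.7191 = 0.2809
φ_{22} = -0.1991 / 0.2809 = -0.709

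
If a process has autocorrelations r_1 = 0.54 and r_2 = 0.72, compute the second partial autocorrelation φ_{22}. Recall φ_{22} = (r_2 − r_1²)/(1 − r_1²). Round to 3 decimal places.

0.605

φ_{22} = (r_2 − r_1²) / (1 − r_1²)
r_1² = (0.54)² = 0.2916
Numerator = 0.72 − 0.2916 = 0.4284; denominator = 1 − 0.2916 = 0.7084
φ_{22} = 0.4284 / 0.7084 = 0.605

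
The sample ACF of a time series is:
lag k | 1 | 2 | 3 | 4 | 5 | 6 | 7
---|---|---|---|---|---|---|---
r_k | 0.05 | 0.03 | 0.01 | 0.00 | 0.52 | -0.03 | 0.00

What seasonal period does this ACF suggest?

5

The largest autocorrelation is r_5 = 0.52; the remaining lags stay at or below 0.05.
The dominant spike at lag 5 indicates a seasonal period of 5.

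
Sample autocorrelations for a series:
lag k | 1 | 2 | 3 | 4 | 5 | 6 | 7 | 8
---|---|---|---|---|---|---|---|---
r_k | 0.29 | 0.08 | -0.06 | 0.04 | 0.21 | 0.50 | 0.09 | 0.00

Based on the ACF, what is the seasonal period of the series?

The largest autocorrelation is r_6 = 0.50; the remaining lags stay at or below 0.29. The elevated value at lag 1 (0.29), dropping to 0.08 at lag 2, reflects decaying short-term dependence rather than seasonality.
The dominant spike at lag 6 indicates a seasonal period of 6.

6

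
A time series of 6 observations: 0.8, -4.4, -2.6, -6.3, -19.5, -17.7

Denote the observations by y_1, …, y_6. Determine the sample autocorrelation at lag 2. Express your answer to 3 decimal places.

-0.066

Mean ȳ = (0.8 − 4.4 − 2.6 − 6.3 − 19.5 − 17.7)/6 = -8.2833
Deviations from mean: 9.0833, 3.8833, 5.6833, 1.9833, -11.2167, -9.4167
Σ(y_t−ȳ)(y_{t+2}−ȳ) = (51.6236) + (7.7019) + (-63.7481) + (-18.6764) = -23.0989
Denominator Σ(y_t−ȳ)² = 348.3083
r_2 = -23.0989 / 348.3083 = -0.066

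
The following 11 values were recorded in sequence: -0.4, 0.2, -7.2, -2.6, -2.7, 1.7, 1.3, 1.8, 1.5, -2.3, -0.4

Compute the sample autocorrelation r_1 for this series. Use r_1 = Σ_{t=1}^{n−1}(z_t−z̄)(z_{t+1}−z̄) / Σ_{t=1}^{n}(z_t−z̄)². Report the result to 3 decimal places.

0.227

Mean z̄ = (-0.4 + 0.2 − 7.2 − 2.6 − 2.7 + 1.7 + 1.3 + 1.8 + 1.5 − 2.3 − 0.4)/11 = -0.8273
Numerator Σ_{t=1}^{10}(z_t−z̄)(z_{t+1}−z̄) = 16.7993
Denominator Σ(z_t−z̄)² = 74.0818
r_1 = 16.7993 / 74.0818 = 0.227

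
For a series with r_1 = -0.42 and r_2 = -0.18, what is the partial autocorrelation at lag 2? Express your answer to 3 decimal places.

-0.433

φ_{22} = (r_2 − r_1²) / (1 − r_1²)
r_1² = (-0.42)² = 0.1764
Numerator = -0.18 − 0.1764 = -0.3564; denominator = 1 − 0.1764 = 0.8236
φ_{22} = -0.3564 / 0.8236 = -0.433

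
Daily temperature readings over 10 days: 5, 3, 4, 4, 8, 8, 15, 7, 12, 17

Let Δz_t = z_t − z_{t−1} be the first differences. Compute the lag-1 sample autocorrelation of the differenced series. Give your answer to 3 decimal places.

-0.517

First differences Δz: -2, 1, 0, 4, 0, 7, -8, 5, 5
Mean of differences = 1.3333
Numerator Σ(Δz_t−Δz̄)(Δz_{t+1}−Δz̄) = -86.7778
Denominator Σ(Δz_t−Δz̄)² = 168.0000
r_1(Δz) = -86.7778 / 168.0000 = -0.517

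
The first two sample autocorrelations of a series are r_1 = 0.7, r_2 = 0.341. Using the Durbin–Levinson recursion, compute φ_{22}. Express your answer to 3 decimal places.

-0.292

φ_{22} = (r_2 − r_1²) / (1 − r_1²)
r_1² = (0.7)² = 0.49
Numerator = 0.341 − 0.4900 = -0.1490; denominator = 1 − 0.4900 = 0.5100
φ_{22} = -0.1490 / 0.5100 = -0.292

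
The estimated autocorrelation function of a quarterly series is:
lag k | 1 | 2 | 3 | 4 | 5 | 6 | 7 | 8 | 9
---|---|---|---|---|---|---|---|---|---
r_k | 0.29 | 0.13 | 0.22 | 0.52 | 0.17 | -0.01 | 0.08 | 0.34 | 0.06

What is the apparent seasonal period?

4

The largest autocorrelation is r_4 = 0.52, with a weaker echo at lag 8 (0.34); the remaining lags stay at or below 0.29. The elevated value at lag 1 (0.29), dropping to 0.13 at lag 2, reflects decaying short-term dependence rather than seasonality.
The dominant spike at lag 4 indicates a seasonal period of 4.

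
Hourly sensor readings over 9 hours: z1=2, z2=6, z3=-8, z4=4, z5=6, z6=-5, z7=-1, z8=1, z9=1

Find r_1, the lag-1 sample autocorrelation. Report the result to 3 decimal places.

Mean z̄ = (2 + 6 − 8 + 4 + 6 − 5 − 1 + 1 + 1)/9 = 0.6667
Numerator Σ_{t=1}^{8}(z_t−z̄)(z_{t+1}−z̄) = -71.4444
Denominator Σ(z_t−z̄)² = 180.0000
r_1 = -71.4444 / 180.0000 = -0.397

-0.397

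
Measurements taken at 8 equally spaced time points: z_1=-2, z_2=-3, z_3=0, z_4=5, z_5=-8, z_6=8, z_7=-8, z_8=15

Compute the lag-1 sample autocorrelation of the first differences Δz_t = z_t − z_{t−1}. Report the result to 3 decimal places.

First differences Δz: -1, 3, 5, -13, 16, -16, 23
Mean of differences = 2.4286
Numerator Σ(Δz_t−Δz̄)(Δz_{t+1}−Δz̄) = -878.7551
Denominator Σ(Δz_t−Δz̄)² = 1203.7143
r_1(Δz) = -878.7551 / 1203.7143 = -0.730

-0.730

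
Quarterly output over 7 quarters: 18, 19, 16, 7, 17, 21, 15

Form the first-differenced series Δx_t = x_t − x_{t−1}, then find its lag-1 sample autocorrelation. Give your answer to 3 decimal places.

-0.204

First differences Δx: 1, -3, -9, 10, 4, -6
Mean of differences = -0.5000
Numerator Σ(Δx_t−Δx̄)(Δx_{t+1}−Δx̄) = -49.2500
Denominator Σ(Δx_t−Δx̄)² = 241.5000
r_1(Δx) = -49.2500 / 241.5000 = -0.204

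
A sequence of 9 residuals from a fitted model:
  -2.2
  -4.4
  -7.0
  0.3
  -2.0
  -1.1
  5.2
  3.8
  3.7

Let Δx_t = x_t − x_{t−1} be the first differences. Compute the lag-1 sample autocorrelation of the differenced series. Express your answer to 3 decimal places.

-0.385

First differences Δx: -2.2, -2.6, 7.3, -2.3, 0.9, 6.3, -1.4, -0.1
Mean of differences = 0.7375
Numerator Σ(Δx_t−Δx̄)(Δx_{t+1}−Δx̄) = -41.7214
Denominator Σ(Δx_t−Δx̄)² = 108.2988
r_1(Δx) = -41.7214 / 108.2988 = -0.385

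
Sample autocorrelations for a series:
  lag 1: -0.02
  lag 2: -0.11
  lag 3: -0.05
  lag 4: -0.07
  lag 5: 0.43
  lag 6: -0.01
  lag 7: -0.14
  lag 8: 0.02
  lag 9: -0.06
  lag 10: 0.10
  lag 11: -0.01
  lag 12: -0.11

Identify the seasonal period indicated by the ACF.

5

The largest autocorrelation is r_5 = 0.43; the remaining lags stay at or below 0.10.
The dominant spike at lag 5 indicates a seasonal period of 5.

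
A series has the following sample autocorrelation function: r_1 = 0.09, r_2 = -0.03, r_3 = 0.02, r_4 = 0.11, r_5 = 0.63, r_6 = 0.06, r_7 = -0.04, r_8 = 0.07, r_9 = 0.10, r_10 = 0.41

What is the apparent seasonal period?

5

The largest autocorrelation is r_5 = 0.63, with a weaker echo at lag 10 (0.41); the remaining lags stay at or below 0.11.
The dominant spike at lag 5 indicates a seasonal period of 5.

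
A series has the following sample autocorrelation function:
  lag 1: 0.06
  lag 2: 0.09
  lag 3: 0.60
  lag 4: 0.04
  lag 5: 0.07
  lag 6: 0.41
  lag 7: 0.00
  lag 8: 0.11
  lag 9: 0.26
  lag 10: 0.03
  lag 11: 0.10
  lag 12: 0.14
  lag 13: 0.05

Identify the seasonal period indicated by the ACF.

The largest autocorrelation is r_3 = 0.60, with weaker echoes at lags 6 (0.41) and 9 (0.26); the remaining lags stay at or below 0.14.
The dominant spike at lag 3 indicates a seasonal period of 3.

3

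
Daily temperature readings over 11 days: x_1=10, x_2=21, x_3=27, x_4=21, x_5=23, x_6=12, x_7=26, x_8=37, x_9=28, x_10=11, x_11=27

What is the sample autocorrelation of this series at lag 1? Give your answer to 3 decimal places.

-0.030

Mean x̄ = (10 + 21 + 27 + 21 + 23 + 12 + 26 + 37 + 28 + 11 + 27)/11 = 22.0909
Numerator Σ_{t=1}^{10}(x_t−x̄)(x_{t+1}−x̄) = -20.7355
Denominator Σ(x_t−x̄)² = 694.9091
r_1 = -20.7355 / 694.9091 = -0.030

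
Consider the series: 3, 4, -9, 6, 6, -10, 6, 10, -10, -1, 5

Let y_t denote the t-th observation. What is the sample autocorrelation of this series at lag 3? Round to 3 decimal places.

Mean ȳ = (3 + 4 − 9 + 6 + 6 − 10 + 6 + 10 − 10 − 1 + 5)/11 = 0.9091
Numerator Σ_{t=1}^{8}(y_t−ȳ)(y_{t+3}−ȳ) = 353.1570
Denominator Σ(y_t−ȳ)² = 530.9091
r_3 = 353.1570 / 530.9091 = 0.665

0.665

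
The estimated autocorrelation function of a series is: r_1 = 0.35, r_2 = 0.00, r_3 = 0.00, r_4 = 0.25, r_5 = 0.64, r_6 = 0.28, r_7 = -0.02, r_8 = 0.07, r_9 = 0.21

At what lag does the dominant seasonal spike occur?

5

The largest autocorrelation is r_5 = 0.64; the remaining lags stay at or below 0.35. The elevated value at lag 1 (0.35), dropping to 0.00 at lag 2, reflects decaying short-term dependence rather than seasonality.
The dominant spike at lag 5 indicates a seasonal period of 5.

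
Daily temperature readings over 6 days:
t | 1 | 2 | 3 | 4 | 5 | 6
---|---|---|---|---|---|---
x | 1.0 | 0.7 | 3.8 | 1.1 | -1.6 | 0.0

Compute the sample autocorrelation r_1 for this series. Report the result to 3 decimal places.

0.113

Mean x̄ = (1.0 + 0.7 + 3.8 + 1.1 − 1.6 + 0.0)/6 = 0.8333
Deviations from mean: 0.1667, -0.1333, 2.9667, 0.2667, -2.4333, -0.8333
Numerator Σ_{t=1}^{5}(x_t−x̄)(x_{t+1}−x̄) = 1.7522
Denominator Σ(x_t−x̄)² = 15.5333
r_1 = 1.7522 / 15.5333 = 0.113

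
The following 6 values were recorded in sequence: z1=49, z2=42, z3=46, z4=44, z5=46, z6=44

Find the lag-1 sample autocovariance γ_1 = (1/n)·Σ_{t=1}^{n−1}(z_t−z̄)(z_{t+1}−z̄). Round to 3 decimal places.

Mean z̄ = (49 + 42 + 46 + 44 + 46 + 44)/6 = 45.1667
Deviations: 3.8333, -3.1667, 0.8333, -1.1667, 0.8333, -1.1667
Σ_{t=1}^{5}(z_t−z̄)(z_{t+1}−z̄) = -17.6944
γ_1 = -17.6944 / 6 = -2.949

-2.949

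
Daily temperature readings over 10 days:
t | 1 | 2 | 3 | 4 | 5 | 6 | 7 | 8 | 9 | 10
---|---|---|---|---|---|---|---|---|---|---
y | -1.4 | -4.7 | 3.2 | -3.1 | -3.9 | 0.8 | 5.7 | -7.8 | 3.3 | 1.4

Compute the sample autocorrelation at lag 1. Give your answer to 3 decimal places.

-0.464

Mean ȳ = (-1.4 − 4.7 + 3.2 − 3.1 − 3.9 + 0.8 + 5.7 − 7.8 + 3.3 + 1.4)/10 = -0.6500
Numerator Σ_{t=1}^{9}(y_t−ȳ)(y_{t+1}−ȳ) = -75.0775
Denominator Σ(y_t−ȳ)² = 161.7050
r_1 = -75.0775 / 161.7050 = -0.464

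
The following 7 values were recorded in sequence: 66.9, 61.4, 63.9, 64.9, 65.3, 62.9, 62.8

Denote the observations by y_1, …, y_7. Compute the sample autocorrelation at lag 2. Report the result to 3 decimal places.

-0.263

Mean ȳ = (66.9 + 61.4 + 63.9 + 64.9 + 65.3 + 62.9 + 62.8)/7 = 64.0143
Deviations from mean: 2.8857, -2.6143, -0.1143, 0.8857, 1.2857, -1.1143, -1.2143
Σ(y_t−ȳ)(y_{t+2}−ȳ) = (-0.3298) + (-2.3155) + (-0.1469) + (-0.9869) + (-1.5612) = -5.3404
Denominator Σ(y_t−ȳ)² = 20.3286
r_2 = -5.3404 / 20.3286 = -0.263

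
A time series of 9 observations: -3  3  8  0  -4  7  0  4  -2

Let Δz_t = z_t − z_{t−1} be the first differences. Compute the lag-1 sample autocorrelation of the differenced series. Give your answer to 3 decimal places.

-0.417

First differences Δz: 6, 5, -8, -4, 11, -7, 4, -6
Mean of differences = 0.1250
Numerator Σ(Δz_t−Δz̄)(Δz_{t+1}−Δz̄) = -151.1406
Denominator Σ(Δz_t−Δz̄)² = 362.8750
r_1(Δz) = -151.1406 / 362.8750 = -0.417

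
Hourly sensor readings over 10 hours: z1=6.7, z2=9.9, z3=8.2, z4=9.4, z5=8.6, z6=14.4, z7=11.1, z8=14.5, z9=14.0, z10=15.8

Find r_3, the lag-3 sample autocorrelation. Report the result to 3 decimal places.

0.022

Mean z̄ = (6.7 + 9.9 + 8.2 + 9.4 + 8.6 + 14.4 + 11.1 + 14.5 + 14.0 + 15.8)/10 = 11.2600
Numerator Σ_{t=1}^{7}(z_t−z̄)(z_{t+3}−z̄) = 2.0472
Denominator Σ(z_t−z̄)² = 91.0440
r_3 = 2.0472 / 91.0440 = 0.022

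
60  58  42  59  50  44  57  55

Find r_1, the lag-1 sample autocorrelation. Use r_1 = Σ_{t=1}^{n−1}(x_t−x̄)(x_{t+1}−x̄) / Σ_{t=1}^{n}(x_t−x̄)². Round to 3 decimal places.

-0.305

Mean x̄ = (60 + 58 + 42 + 59 + 50 + 44 + 57 + 55)/8 = 53.1250
Deviations from mean: 6.8750, 4.8750, -11.1250, 5.8750, -3.1250, -9.1250, 3.8750, 1.8750
Numerator Σ_{t=1}^{7}(x_t−x̄)(x_{t+1}−x̄) = -104.0156
Denominator Σ(x_t−x̄)² = 340.8750
r_1 = -104.0156 / 340.8750 = -0.305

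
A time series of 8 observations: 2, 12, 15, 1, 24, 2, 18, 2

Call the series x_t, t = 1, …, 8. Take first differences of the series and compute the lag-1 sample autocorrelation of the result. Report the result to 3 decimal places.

-0.791

First differences Δx: 10, 3, -14, 23, -22, 16, -16
Mean of differences = 0.0000
Numerator Σ(Δx_t−Δx̄)(Δx_{t+1}−Δx̄) = -1448.0000
Denominator Σ(Δx_t−Δx̄)² = 1830.0000
r_1(Δx) = -1448.0000 / 1830.0000 = -0.791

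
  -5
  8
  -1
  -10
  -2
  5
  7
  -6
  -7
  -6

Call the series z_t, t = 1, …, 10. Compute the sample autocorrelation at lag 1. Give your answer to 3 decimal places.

0.100

Mean z̄ = (-5 + 8 − 1 − 10 − 2 + 5 + 7 − 6 − 7 − 6)/10 = -1.7000
Numerator Σ_{t=1}^{9}(z_t−z̄)(z_{t+1}−z̄) = 35.9100
Denominator Σ(z_t−z̄)² = 360.1000
r_1 = 35.9100 / 360.1000 = 0.100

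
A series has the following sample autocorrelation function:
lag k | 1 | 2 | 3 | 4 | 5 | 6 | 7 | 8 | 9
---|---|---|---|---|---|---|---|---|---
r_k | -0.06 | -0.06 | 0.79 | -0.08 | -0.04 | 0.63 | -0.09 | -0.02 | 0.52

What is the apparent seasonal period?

The largest autocorrelation is r_3 = 0.79, with weaker echoes at lags 6 (0.63) and 9 (0.52); the remaining lags stay at or below -0.02.
The dominant spike at lag 3 indicates a seasonal period of 3.

3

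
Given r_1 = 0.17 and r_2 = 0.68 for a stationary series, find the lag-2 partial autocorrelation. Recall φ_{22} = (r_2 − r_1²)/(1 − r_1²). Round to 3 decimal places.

0.670

φ_{22} = (r_2 − r_1²) / (1 − r_1²)
r_1² = (0.17)² = 0.0289
Numerator = 0.68 − 0.0289 = 0.6511; denominator = 1 − 0.0289 = 0.9711
φ_{22} = 0.6511 / 0.9711 = 0.670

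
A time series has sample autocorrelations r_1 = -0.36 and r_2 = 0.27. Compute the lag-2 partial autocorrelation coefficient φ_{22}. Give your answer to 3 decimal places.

0.161

φ_{22} = (r_2 − r_1²) / (1 − r_1²)
r_1² = (-0.36)² = 0.1296
Numerator = 0.27 − 0.1296 = 0.1404; denominator = 1 − 0.1296 = 0.8704
φ_{22} = 0.1404 / 0.8704 = 0.161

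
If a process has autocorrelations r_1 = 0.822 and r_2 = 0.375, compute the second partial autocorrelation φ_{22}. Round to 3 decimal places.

φ_{22} = (r_2 − r_1²) / (1 − r_1²)
r_1² = (0.822)² = 0.675684
Numerator = 0.375 − 0.6757 = -0.3007; denominator = 1 − 0.6757 = 0.3243
φ_{22} = -0.3007 / 0.3243 = -0.927

-0.927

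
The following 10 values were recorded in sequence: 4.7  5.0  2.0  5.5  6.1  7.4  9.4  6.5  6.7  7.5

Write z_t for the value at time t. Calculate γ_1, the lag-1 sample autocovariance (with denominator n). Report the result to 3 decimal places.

Mean z̄ = (4.7 + 5.0 + 2.0 + 5.5 + 6.1 + 7.4 + 9.4 + 6.5 + 6.7 + 7.5)/10 = 6.0800
Σ_{t=1}^{9}(z_t−z̄)(z_{t+1}−z̄) = 15.1956
γ_1 = 15.1956 / 10 = 1.520

1.520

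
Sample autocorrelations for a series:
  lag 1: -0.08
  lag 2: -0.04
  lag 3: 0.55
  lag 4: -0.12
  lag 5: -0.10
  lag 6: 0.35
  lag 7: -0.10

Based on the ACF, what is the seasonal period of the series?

3

The largest autocorrelation is r_3 = 0.55, with a weaker echo at lag 6 (0.35); the remaining lags stay at or below -0.04.
The dominant spike at lag 3 indicates a seasonal period of 3.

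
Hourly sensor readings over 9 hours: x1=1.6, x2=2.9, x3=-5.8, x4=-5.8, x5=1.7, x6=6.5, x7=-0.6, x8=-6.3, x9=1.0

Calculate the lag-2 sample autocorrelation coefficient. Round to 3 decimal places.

Mean x̄ = (1.6 + 2.9 − 5.8 − 5.8 + 1.7 + 6.5 − 0.6 − 6.3 + 1.0)/9 = -0.5333
Numerator Σ_{t=1}^{7}(x_t−x̄)(x_{t+2}−x̄) = -118.9322
Denominator Σ(x_t−x̄)² = 161.8800
r_2 = -118.9322 / 161.8800 = -0.735

-0.735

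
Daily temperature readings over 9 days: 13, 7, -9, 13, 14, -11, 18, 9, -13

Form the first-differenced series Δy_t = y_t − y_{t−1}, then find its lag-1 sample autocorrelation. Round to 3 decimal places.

-0.386

First differences Δy: -6, -16, 22, 1, -25, 29, -9, -22
Mean of differences = -3.2500
Numerator Σ(Δy_t−Δȳ)(Δy_{t+1}−Δȳ) = -1051.0625
Denominator Σ(Δy_t−Δȳ)² = 2723.5000
r_1(Δy) = -1051.0625 / 2723.5000 = -0.386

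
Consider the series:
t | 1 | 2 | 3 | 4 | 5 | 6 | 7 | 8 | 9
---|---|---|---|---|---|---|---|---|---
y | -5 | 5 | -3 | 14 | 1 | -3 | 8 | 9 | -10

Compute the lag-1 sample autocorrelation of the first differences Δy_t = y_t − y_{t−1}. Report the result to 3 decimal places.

First differences Δy: 10, -8, 17, -13, -4, 11, 1, -19
Mean of differences = -0.6250
Numerator Σ(Δy_t−Δȳ)(Δy_{t+1}−Δȳ) = -434.8906
Denominator Σ(Δy_t−Δȳ)² = 1117.8750
r_1(Δy) = -434.8906 / 1117.8750 = -0.389

-0.389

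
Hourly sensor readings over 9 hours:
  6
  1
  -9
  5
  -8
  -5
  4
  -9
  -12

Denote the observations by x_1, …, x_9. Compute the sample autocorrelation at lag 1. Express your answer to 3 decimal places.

-0.173

Mean x̄ = (6 + 1 − 9 + 5 − 8 − 5 + 4 − 9 − 12)/9 = -3.0000
Numerator Σ_{t=1}^{8}(x_t−x̄)(x_{t+1}−x̄) = -68.0000
Denominator Σ(x_t−x̄)² = 392.0000
r_1 = -68.0000 / 392.0000 = -0.173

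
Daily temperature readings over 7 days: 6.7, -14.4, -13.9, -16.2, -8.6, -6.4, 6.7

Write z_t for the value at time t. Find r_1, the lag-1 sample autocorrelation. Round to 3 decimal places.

0.080

Mean z̄ = (6.7 − 14.4 − 13.9 − 16.2 − 8.6 − 6.4 + 6.7)/7 = -6.5857
Deviations from mean: 13.2857, -7.8143, -7.3143, -9.6143, -2.0143, 0.1857, 13.2857
Σ(z_t−z̄)(z_{t+1}−z̄) = (-103.8184) + (57.1559) + (70.3216) + (19.3659) + (-0.3741) + (2.4673) = 45.1184
Denominator Σ(z_t−z̄)² = 564.1086
r_1 = 45.1184 / 564.1086 = 0.080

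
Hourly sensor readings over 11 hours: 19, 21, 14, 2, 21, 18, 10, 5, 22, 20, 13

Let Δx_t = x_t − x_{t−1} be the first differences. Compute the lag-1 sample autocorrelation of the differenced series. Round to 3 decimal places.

First differences Δx: 2, -7, -12, 19, -3, -8, -5, 17, -2, -7
Mean of differences = -0.6000
Numerator Σ(Δx_t−Δx̄)(Δx_{t+1}−Δx̄) = -256.9600
Denominator Σ(Δx_t−Δx̄)² = 994.4000
r_1(Δx) = -256.9600 / 994.4000 = -0.258

-0.258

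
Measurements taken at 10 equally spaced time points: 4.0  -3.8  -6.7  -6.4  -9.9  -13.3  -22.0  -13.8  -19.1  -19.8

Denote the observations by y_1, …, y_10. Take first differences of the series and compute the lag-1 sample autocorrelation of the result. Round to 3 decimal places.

-0.478

First differences Δy: -7.8, -2.9, 0.3, -3.5, -3.4, -8.7, 8.2, -5.3, -0.7
Mean of differences = -2.6444
Numerator Σ(Δy_t−Δȳ)(Δy_{t+1}−Δȳ) = -96.3631
Denominator Σ(Δy_t−Δȳ)² = 201.7222
r_1(Δy) = -96.3631 / 201.7222 = -0.478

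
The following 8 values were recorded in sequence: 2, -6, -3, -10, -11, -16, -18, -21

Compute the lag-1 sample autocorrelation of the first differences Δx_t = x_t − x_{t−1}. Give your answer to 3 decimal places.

-0.787

First differences Δx: -8, 3, -7, -1, -5, -2, -3
Mean of differences = -3.2857
Numerator Σ(Δx_t−Δx̄)(Δx_{t+1}−Δx̄) = -67.2245
Denominator Σ(Δx_t−Δx̄)² = 85.4286
r_1(Δx) = -67.2245 / 85.4286 = -0.787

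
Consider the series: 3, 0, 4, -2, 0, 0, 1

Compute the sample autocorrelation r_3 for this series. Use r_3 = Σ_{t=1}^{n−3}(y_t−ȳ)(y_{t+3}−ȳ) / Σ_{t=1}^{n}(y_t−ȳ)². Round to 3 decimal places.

-0.342

Mean ȳ = (3 + 0 + 4 − 2 + 0 + 0 + 1)/7 = 0.8571
Numerator Σ_{t=1}^{4}(y_t−ȳ)(y_{t+3}−ȳ) = -8.4898
Denominator Σ(y_t−ȳ)² = 24.8571
r_3 = -8.4898 / 24.8571 = -0.342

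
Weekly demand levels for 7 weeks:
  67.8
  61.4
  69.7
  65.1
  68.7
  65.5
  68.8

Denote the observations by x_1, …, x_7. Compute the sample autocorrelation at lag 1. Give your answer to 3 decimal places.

-0.682

Mean x̄ = (67.8 + 61.4 + 69.7 + 65.1 + 68.7 + 65.5 + 68.8)/7 = 66.7143
Deviations from mean: 1.0857, -5.3143, 2.9857, -1.6143, 1.9857, -1.2143, 2.0857
Numerator Σ_{t=1}^{6}(x_t−x̄)(x_{t+1}−x̄) = -34.6059
Denominator Σ(x_t−x̄)² = 50.7086
r_1 = -34.6059 / 50.7086 = -0.682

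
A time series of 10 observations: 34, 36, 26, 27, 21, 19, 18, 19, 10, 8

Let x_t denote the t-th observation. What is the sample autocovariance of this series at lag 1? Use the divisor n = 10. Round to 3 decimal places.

46.996

Mean x̄ = (34 + 36 + 26 + 27 + 21 + 19 + 18 + 19 + 10 + 8)/10 = 21.8000
Σ_{t=1}^{9}(x_t−x̄)(x_{t+1}−x̄) = 469.9600
γ_1 = 469.9600 / 10 = 46.996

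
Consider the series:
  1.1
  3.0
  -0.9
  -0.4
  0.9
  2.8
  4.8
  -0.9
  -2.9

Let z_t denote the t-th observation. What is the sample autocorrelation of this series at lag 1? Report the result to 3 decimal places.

0.140

Mean z̄ = (1.1 + 3.0 − 0.9 − 0.4 + 0.9 + 2.8 + 4.8 − 0.9 − 2.9)/9 = 0.8333
Numerator Σ_{t=1}^{8}(z_t−z̄)(z_{t+1}−z̄) = 6.4056
Denominator Σ(z_t−z̄)² = 45.8400
r_1 = 6.4056 / 45.8400 = 0.140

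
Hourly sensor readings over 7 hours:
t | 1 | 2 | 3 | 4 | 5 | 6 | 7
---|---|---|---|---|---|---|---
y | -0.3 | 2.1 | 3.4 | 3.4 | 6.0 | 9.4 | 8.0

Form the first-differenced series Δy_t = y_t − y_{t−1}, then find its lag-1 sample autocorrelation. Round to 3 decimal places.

First differences Δy: 2.4, 1.3, 0.0, 2.6, 3.4, -1.4
Mean of differences = 1.3833
Numerator Σ(Δy_t−Δȳ)(Δy_{t+1}−Δȳ) = -4.8119
Denominator Σ(Δy_t−Δȳ)² = 16.2483
r_1(Δy) = -4.8119 / 16.2483 = -0.296

-0.296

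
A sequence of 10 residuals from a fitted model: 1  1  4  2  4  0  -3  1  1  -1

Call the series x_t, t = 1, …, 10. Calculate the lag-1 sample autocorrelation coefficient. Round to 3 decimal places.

0.175

Mean x̄ = (1 + 1 + 4 + 2 + 4 + 0 − 3 + 1 + 1 − 1)/10 = 1.0000
Numerator Σ_{t=1}^{9}(x_t−x̄)(x_{t+1}−x̄) = 7.0000
Denominator Σ(x_t−x̄)² = 40.0000
r_1 = 7.0000 / 40.0000 = 0.175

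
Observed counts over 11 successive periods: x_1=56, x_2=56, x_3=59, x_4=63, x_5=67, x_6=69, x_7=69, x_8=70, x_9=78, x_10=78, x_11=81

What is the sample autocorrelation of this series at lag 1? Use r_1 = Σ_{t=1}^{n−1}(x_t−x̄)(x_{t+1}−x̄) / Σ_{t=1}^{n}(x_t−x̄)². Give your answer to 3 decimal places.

0.719

Mean x̄ = (56 + 56 + 59 + 63 + 67 + 69 + 69 + 70 + 78 + 78 + 81)/11 = 67.8182
Numerator Σ_{t=1}^{10}(x_t−x̄)(x_{t+1}−x̄) = 553.4215
Denominator Σ(x_t−x̄)² = 769.6364
r_1 = 553.4215 / 769.6364 = 0.719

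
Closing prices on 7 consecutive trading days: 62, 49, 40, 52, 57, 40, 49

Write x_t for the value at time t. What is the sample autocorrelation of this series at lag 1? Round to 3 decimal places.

Mean x̄ = (62 + 49 + 40 + 52 + 57 + 40 + 49)/7 = 49.8571
Deviations from mean: 12.1429, -0.8571, -9.8571, 2.1429, 7.1429, -9.8571, -0.8571
Σ(x_t−x̄)(x_{t+1}−x̄) = (-10.4082) + (8.4490) + (-21.1224) + (15.3061) + (-70.4082) + (8.4490) = -69.7347
Denominator Σ(x_t−x̄)² = 398.8571
r_1 = -69.7347 / 398.8571 = -0.175

-0.175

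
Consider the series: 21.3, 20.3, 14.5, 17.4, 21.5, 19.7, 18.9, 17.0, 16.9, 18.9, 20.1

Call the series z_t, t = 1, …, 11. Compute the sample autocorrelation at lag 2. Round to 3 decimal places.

Mean z̄ = (21.3 + 20.3 + 14.5 + 17.4 + 21.5 + 19.7 + 18.9 + 17.0 + 16.9 + 18.9 + 20.1)/11 = 18.7727
Numerator Σ_{t=1}^{9}(z_t−z̄)(z_{t+2}−z̄) = -30.0669
Denominator Σ(z_t−z̄)² = 45.6018
r_2 = -30.0669 / 45.6018 = -0.659

-0.659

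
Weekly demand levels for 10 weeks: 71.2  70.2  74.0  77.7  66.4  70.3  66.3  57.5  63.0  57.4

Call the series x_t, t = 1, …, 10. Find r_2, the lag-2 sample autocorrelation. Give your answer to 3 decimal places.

0.384

Mean x̄ = (71.2 + 70.2 + 74.0 + 77.7 + 66.4 + 70.3 + 66.3 + 57.5 + 63.0 + 57.4)/10 = 67.4000
Numerator Σ_{t=1}^{8}(x_t−x̄)(x_{t+2}−x̄) = 153.4200
Denominator Σ(x_t−x̄)² = 399.9200
r_2 = 153.4200 / 399.9200 = 0.384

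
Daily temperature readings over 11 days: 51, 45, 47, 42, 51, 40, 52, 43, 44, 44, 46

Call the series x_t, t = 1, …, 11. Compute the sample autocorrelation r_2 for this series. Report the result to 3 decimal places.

0.508

Mean x̄ = (51 + 45 + 47 + 42 + 51 + 40 + 52 + 43 + 44 + 44 + 46)/11 = 45.9091
Numerator Σ_{t=1}^{9}(x_t−x̄)(x_{t+2}−x̄) = 79.7107
Denominator Σ(x_t−x̄)² = 156.9091
r_2 = 79.7107 / 156.9091 = 0.508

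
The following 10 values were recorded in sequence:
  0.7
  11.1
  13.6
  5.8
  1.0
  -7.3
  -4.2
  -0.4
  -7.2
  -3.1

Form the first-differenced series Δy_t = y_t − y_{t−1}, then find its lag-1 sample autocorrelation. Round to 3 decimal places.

0.023

First differences Δy: 10.4, 2.5, -7.8, -4.8, -8.3, 3.1, 3.8, -6.8, 4.1
Mean of differences = -0.4222
Numerator Σ(Δy_t−Δȳ)(Δy_{t+1}−Δȳ) = 8.2051
Denominator Σ(Δy_t−Δȳ)² = 352.6756
r_1(Δy) = 8.2051 / 352.6756 = 0.023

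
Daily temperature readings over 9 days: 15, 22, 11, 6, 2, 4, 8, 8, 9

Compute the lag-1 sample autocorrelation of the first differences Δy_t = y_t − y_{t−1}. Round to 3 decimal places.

First differences Δy: 7, -11, -5, -4, 2, 4, 0, 1
Mean of differences = -0.7500
Numerator Σ(Δy_t−Δȳ)(Δy_{t+1}−Δȳ) = -13.0625
Denominator Σ(Δy_t−Δȳ)² = 227.5000
r_1(Δy) = -13.0625 / 227.5000 = -0.057

-0.057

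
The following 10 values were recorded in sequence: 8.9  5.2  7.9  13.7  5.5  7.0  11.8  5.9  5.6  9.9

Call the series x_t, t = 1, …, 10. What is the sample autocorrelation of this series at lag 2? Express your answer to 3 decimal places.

Mean x̄ = (8.9 + 5.2 + 7.9 + 13.7 + 5.5 + 7.0 + 11.8 + 5.9 + 5.6 + 9.9)/10 = 8.1400
Numerator Σ_{t=1}^{8}(x_t−x̄)(x_{t+2}−x̄) = -42.5812
Denominator Σ(x_t−x̄)² = 76.4240
r_2 = -42.5812 / 76.4240 = -0.557

-0.557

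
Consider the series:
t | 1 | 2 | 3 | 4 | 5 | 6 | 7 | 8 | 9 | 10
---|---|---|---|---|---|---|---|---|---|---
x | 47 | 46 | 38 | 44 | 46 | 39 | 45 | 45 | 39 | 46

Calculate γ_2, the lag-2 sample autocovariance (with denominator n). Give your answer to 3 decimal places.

-4.000

Mean x̄ = (47 + 46 + 38 + 44 + 46 + 39 + 45 + 45 + 39 + 46)/10 = 43.5000
Σ_{t=1}^{8}(x_t−x̄)(x_{t+2}−x̄) = -40.0000
γ_2 = -40.0000 / 10 = -4.000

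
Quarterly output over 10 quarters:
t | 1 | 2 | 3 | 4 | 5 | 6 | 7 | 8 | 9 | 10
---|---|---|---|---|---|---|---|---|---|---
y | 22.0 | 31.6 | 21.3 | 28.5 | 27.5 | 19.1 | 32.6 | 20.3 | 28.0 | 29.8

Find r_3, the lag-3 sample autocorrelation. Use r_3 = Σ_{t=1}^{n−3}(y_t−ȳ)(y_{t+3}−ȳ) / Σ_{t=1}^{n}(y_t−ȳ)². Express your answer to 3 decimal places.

Mean ȳ = (22.0 + 31.6 + 21.3 + 28.5 + 27.5 + 19.1 + 32.6 + 20.3 + 28.0 + 29.8)/10 = 26.0700
Numerator Σ_{t=1}^{7}(y_t−ȳ)(y_{t+3}−ȳ) = 49.7863
Denominator Σ(y_t−ȳ)² = 220.0010
r_3 = 49.7863 / 220.0010 = 0.226

0.226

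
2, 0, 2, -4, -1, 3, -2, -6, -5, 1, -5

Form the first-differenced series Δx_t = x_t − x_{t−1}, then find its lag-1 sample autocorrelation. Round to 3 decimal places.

-0.313

First differences Δx: -2, 2, -6, 3, 4, -5, -4, 1, 6, -6
Mean of differences = -0.7000
Numerator Σ(Δx_t−Δx̄)(Δx_{t+1}−Δx̄) = -55.7900
Denominator Σ(Δx_t−Δx̄)² = 178.1000
r_1(Δx) = -55.7900 / 178.1000 = -0.313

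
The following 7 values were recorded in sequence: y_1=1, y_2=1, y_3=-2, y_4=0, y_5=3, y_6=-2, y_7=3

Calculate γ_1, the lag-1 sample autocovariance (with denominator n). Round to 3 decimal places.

Mean ȳ = (1 + 1 − 2 + 0 + 3 − 2 + 3)/7 = 0.5714
Σ_{t=1}^{6}(y_t−ȳ)(y_{t+1}−ȳ) = -13.3265
γ_1 = -13.3265 / 7 = -1.904

-1.904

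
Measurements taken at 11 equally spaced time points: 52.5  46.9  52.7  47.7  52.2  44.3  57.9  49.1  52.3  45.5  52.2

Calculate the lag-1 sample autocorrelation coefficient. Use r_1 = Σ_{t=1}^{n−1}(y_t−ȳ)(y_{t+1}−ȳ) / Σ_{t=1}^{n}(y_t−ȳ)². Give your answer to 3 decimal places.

Mean ȳ = (52.5 + 46.9 + 52.7 + 47.7 + 52.2 + 44.3 + 57.9 + 49.1 + 52.3 + 45.5 + 52.2)/11 = 50.3000
Numerator Σ_{t=1}^{10}(y_t−ȳ)(y_{t+1}−ȳ) = -114.0600
Denominator Σ(y_t−ȳ)² = 158.3800
r_1 = -114.0600 / 158.3800 = -0.720

-0.720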